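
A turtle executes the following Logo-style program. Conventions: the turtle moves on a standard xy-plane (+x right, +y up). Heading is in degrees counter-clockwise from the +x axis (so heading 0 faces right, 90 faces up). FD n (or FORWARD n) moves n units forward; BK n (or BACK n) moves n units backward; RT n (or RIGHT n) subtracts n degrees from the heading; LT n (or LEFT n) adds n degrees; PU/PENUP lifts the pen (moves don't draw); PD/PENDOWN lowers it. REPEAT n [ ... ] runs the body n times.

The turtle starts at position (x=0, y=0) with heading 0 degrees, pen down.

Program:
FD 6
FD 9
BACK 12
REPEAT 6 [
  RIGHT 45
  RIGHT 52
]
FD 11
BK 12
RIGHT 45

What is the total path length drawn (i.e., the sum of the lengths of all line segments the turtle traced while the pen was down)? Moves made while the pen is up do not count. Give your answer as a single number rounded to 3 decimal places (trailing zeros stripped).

Answer: 50

Derivation:
Executing turtle program step by step:
Start: pos=(0,0), heading=0, pen down
FD 6: (0,0) -> (6,0) [heading=0, draw]
FD 9: (6,0) -> (15,0) [heading=0, draw]
BK 12: (15,0) -> (3,0) [heading=0, draw]
REPEAT 6 [
  -- iteration 1/6 --
  RT 45: heading 0 -> 315
  RT 52: heading 315 -> 263
  -- iteration 2/6 --
  RT 45: heading 263 -> 218
  RT 52: heading 218 -> 166
  -- iteration 3/6 --
  RT 45: heading 166 -> 121
  RT 52: heading 121 -> 69
  -- iteration 4/6 --
  RT 45: heading 69 -> 24
  RT 52: heading 24 -> 332
  -- iteration 5/6 --
  RT 45: heading 332 -> 287
  RT 52: heading 287 -> 235
  -- iteration 6/6 --
  RT 45: heading 235 -> 190
  RT 52: heading 190 -> 138
]
FD 11: (3,0) -> (-5.175,7.36) [heading=138, draw]
BK 12: (-5.175,7.36) -> (3.743,-0.669) [heading=138, draw]
RT 45: heading 138 -> 93
Final: pos=(3.743,-0.669), heading=93, 5 segment(s) drawn

Segment lengths:
  seg 1: (0,0) -> (6,0), length = 6
  seg 2: (6,0) -> (15,0), length = 9
  seg 3: (15,0) -> (3,0), length = 12
  seg 4: (3,0) -> (-5.175,7.36), length = 11
  seg 5: (-5.175,7.36) -> (3.743,-0.669), length = 12
Total = 50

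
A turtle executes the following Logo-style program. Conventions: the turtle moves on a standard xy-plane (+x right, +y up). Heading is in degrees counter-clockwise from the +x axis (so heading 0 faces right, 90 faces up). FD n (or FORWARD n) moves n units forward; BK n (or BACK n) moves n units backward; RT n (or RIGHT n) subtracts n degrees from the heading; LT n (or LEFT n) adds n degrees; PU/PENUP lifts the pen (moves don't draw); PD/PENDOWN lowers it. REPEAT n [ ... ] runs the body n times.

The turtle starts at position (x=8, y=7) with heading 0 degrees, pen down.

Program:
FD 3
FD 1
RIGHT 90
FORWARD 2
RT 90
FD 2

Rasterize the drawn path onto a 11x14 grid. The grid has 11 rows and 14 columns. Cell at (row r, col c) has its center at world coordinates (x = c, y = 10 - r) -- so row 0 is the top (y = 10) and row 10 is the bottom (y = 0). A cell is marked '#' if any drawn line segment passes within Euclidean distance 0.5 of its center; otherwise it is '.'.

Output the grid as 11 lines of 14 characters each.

Segment 0: (8,7) -> (11,7)
Segment 1: (11,7) -> (12,7)
Segment 2: (12,7) -> (12,5)
Segment 3: (12,5) -> (10,5)

Answer: ..............
..............
..............
........#####.
............#.
..........###.
..............
..............
..............
..............
..............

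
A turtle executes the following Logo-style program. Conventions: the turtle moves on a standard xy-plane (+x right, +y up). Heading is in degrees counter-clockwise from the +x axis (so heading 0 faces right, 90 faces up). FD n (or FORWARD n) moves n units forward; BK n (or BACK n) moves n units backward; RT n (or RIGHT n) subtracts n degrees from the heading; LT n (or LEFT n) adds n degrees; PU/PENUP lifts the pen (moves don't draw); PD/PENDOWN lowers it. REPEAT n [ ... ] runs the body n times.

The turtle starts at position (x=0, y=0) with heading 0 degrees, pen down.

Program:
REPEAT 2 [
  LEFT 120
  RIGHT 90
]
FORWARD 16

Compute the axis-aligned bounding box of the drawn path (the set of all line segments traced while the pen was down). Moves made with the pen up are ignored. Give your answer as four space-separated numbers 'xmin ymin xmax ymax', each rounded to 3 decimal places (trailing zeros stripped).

Answer: 0 0 8 13.856

Derivation:
Executing turtle program step by step:
Start: pos=(0,0), heading=0, pen down
REPEAT 2 [
  -- iteration 1/2 --
  LT 120: heading 0 -> 120
  RT 90: heading 120 -> 30
  -- iteration 2/2 --
  LT 120: heading 30 -> 150
  RT 90: heading 150 -> 60
]
FD 16: (0,0) -> (8,13.856) [heading=60, draw]
Final: pos=(8,13.856), heading=60, 1 segment(s) drawn

Segment endpoints: x in {0, 8}, y in {0, 13.856}
xmin=0, ymin=0, xmax=8, ymax=13.856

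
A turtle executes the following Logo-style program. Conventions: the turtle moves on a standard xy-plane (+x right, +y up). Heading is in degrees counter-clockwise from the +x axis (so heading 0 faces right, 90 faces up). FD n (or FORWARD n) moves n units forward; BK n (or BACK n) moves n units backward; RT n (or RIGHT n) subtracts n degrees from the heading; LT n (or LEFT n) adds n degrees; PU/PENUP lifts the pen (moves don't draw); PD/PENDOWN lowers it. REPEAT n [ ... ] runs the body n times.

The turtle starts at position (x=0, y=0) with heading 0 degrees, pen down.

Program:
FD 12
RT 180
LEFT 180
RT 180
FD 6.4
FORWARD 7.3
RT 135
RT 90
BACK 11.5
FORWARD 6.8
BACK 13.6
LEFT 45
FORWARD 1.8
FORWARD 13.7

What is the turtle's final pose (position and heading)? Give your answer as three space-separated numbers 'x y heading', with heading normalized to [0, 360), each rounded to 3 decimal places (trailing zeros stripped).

Executing turtle program step by step:
Start: pos=(0,0), heading=0, pen down
FD 12: (0,0) -> (12,0) [heading=0, draw]
RT 180: heading 0 -> 180
LT 180: heading 180 -> 0
RT 180: heading 0 -> 180
FD 6.4: (12,0) -> (5.6,0) [heading=180, draw]
FD 7.3: (5.6,0) -> (-1.7,0) [heading=180, draw]
RT 135: heading 180 -> 45
RT 90: heading 45 -> 315
BK 11.5: (-1.7,0) -> (-9.832,8.132) [heading=315, draw]
FD 6.8: (-9.832,8.132) -> (-5.023,3.323) [heading=315, draw]
BK 13.6: (-5.023,3.323) -> (-14.64,12.94) [heading=315, draw]
LT 45: heading 315 -> 0
FD 1.8: (-14.64,12.94) -> (-12.84,12.94) [heading=0, draw]
FD 13.7: (-12.84,12.94) -> (0.86,12.94) [heading=0, draw]
Final: pos=(0.86,12.94), heading=0, 8 segment(s) drawn

Answer: 0.86 12.94 0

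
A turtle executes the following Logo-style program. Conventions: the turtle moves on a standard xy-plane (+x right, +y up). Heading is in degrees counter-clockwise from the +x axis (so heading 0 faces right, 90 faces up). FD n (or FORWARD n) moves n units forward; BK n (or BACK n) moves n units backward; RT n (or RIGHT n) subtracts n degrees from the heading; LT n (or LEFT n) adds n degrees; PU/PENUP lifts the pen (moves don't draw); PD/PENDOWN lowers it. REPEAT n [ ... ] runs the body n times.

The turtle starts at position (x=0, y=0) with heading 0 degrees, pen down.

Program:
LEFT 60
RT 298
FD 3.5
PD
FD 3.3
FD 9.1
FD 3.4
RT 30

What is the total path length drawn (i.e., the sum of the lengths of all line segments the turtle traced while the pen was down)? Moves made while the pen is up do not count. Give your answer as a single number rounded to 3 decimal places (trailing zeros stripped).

Executing turtle program step by step:
Start: pos=(0,0), heading=0, pen down
LT 60: heading 0 -> 60
RT 298: heading 60 -> 122
FD 3.5: (0,0) -> (-1.855,2.968) [heading=122, draw]
PD: pen down
FD 3.3: (-1.855,2.968) -> (-3.603,5.767) [heading=122, draw]
FD 9.1: (-3.603,5.767) -> (-8.426,13.484) [heading=122, draw]
FD 3.4: (-8.426,13.484) -> (-10.227,16.367) [heading=122, draw]
RT 30: heading 122 -> 92
Final: pos=(-10.227,16.367), heading=92, 4 segment(s) drawn

Segment lengths:
  seg 1: (0,0) -> (-1.855,2.968), length = 3.5
  seg 2: (-1.855,2.968) -> (-3.603,5.767), length = 3.3
  seg 3: (-3.603,5.767) -> (-8.426,13.484), length = 9.1
  seg 4: (-8.426,13.484) -> (-10.227,16.367), length = 3.4
Total = 19.3

Answer: 19.3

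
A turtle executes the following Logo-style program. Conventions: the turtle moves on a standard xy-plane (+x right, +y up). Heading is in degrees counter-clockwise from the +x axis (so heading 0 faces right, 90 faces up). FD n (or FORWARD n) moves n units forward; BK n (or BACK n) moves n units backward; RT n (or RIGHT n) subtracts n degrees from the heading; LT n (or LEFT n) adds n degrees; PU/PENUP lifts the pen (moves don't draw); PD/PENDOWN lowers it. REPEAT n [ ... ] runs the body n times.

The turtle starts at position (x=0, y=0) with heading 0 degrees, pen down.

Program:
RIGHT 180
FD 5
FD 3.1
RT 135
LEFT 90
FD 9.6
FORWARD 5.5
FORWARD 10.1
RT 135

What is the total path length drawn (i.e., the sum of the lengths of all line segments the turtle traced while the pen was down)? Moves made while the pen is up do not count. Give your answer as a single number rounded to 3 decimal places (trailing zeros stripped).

Executing turtle program step by step:
Start: pos=(0,0), heading=0, pen down
RT 180: heading 0 -> 180
FD 5: (0,0) -> (-5,0) [heading=180, draw]
FD 3.1: (-5,0) -> (-8.1,0) [heading=180, draw]
RT 135: heading 180 -> 45
LT 90: heading 45 -> 135
FD 9.6: (-8.1,0) -> (-14.888,6.788) [heading=135, draw]
FD 5.5: (-14.888,6.788) -> (-18.777,10.677) [heading=135, draw]
FD 10.1: (-18.777,10.677) -> (-25.919,17.819) [heading=135, draw]
RT 135: heading 135 -> 0
Final: pos=(-25.919,17.819), heading=0, 5 segment(s) drawn

Segment lengths:
  seg 1: (0,0) -> (-5,0), length = 5
  seg 2: (-5,0) -> (-8.1,0), length = 3.1
  seg 3: (-8.1,0) -> (-14.888,6.788), length = 9.6
  seg 4: (-14.888,6.788) -> (-18.777,10.677), length = 5.5
  seg 5: (-18.777,10.677) -> (-25.919,17.819), length = 10.1
Total = 33.3

Answer: 33.3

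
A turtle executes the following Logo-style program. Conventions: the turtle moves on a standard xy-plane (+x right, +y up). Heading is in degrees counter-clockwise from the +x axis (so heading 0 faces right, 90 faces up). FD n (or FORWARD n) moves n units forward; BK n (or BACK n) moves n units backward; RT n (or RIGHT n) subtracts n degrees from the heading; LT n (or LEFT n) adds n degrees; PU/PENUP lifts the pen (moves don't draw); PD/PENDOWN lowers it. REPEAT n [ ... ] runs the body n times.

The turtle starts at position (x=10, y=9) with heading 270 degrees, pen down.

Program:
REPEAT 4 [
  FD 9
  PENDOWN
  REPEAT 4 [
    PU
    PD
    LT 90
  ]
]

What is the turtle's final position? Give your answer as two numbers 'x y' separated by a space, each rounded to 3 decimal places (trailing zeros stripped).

Executing turtle program step by step:
Start: pos=(10,9), heading=270, pen down
REPEAT 4 [
  -- iteration 1/4 --
  FD 9: (10,9) -> (10,0) [heading=270, draw]
  PD: pen down
  REPEAT 4 [
    -- iteration 1/4 --
    PU: pen up
    PD: pen down
    LT 90: heading 270 -> 0
    -- iteration 2/4 --
    PU: pen up
    PD: pen down
    LT 90: heading 0 -> 90
    -- iteration 3/4 --
    PU: pen up
    PD: pen down
    LT 90: heading 90 -> 180
    -- iteration 4/4 --
    PU: pen up
    PD: pen down
    LT 90: heading 180 -> 270
  ]
  -- iteration 2/4 --
  FD 9: (10,0) -> (10,-9) [heading=270, draw]
  PD: pen down
  REPEAT 4 [
    -- iteration 1/4 --
    PU: pen up
    PD: pen down
    LT 90: heading 270 -> 0
    -- iteration 2/4 --
    PU: pen up
    PD: pen down
    LT 90: heading 0 -> 90
    -- iteration 3/4 --
    PU: pen up
    PD: pen down
    LT 90: heading 90 -> 180
    -- iteration 4/4 --
    PU: pen up
    PD: pen down
    LT 90: heading 180 -> 270
  ]
  -- iteration 3/4 --
  FD 9: (10,-9) -> (10,-18) [heading=270, draw]
  PD: pen down
  REPEAT 4 [
    -- iteration 1/4 --
    PU: pen up
    PD: pen down
    LT 90: heading 270 -> 0
    -- iteration 2/4 --
    PU: pen up
    PD: pen down
    LT 90: heading 0 -> 90
    -- iteration 3/4 --
    PU: pen up
    PD: pen down
    LT 90: heading 90 -> 180
    -- iteration 4/4 --
    PU: pen up
    PD: pen down
    LT 90: heading 180 -> 270
  ]
  -- iteration 4/4 --
  FD 9: (10,-18) -> (10,-27) [heading=270, draw]
  PD: pen down
  REPEAT 4 [
    -- iteration 1/4 --
    PU: pen up
    PD: pen down
    LT 90: heading 270 -> 0
    -- iteration 2/4 --
    PU: pen up
    PD: pen down
    LT 90: heading 0 -> 90
    -- iteration 3/4 --
    PU: pen up
    PD: pen down
    LT 90: heading 90 -> 180
    -- iteration 4/4 --
    PU: pen up
    PD: pen down
    LT 90: heading 180 -> 270
  ]
]
Final: pos=(10,-27), heading=270, 4 segment(s) drawn

Answer: 10 -27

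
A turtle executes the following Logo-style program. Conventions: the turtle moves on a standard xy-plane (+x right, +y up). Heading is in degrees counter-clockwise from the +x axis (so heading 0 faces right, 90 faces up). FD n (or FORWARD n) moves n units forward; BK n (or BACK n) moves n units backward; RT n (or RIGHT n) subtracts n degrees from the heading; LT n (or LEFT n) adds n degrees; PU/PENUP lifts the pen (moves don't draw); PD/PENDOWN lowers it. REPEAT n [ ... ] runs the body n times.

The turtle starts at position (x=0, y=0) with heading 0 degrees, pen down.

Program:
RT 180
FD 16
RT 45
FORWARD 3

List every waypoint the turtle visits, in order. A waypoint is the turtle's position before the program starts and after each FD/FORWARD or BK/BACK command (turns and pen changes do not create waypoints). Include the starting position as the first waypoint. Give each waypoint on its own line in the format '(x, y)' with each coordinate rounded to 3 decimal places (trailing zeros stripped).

Executing turtle program step by step:
Start: pos=(0,0), heading=0, pen down
RT 180: heading 0 -> 180
FD 16: (0,0) -> (-16,0) [heading=180, draw]
RT 45: heading 180 -> 135
FD 3: (-16,0) -> (-18.121,2.121) [heading=135, draw]
Final: pos=(-18.121,2.121), heading=135, 2 segment(s) drawn
Waypoints (3 total):
(0, 0)
(-16, 0)
(-18.121, 2.121)

Answer: (0, 0)
(-16, 0)
(-18.121, 2.121)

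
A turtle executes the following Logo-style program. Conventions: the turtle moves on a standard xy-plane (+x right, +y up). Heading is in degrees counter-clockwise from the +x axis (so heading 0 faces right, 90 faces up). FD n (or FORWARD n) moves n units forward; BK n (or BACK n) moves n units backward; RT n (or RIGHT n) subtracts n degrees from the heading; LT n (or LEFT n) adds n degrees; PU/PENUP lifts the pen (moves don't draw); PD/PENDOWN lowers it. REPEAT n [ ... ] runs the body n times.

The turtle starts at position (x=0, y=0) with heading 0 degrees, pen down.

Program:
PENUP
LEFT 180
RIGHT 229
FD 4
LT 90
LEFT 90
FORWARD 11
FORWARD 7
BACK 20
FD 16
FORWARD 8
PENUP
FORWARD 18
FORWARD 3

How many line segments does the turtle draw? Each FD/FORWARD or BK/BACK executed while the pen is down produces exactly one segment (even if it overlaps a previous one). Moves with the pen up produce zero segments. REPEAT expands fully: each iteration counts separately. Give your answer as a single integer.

Executing turtle program step by step:
Start: pos=(0,0), heading=0, pen down
PU: pen up
LT 180: heading 0 -> 180
RT 229: heading 180 -> 311
FD 4: (0,0) -> (2.624,-3.019) [heading=311, move]
LT 90: heading 311 -> 41
LT 90: heading 41 -> 131
FD 11: (2.624,-3.019) -> (-4.592,5.283) [heading=131, move]
FD 7: (-4.592,5.283) -> (-9.185,10.566) [heading=131, move]
BK 20: (-9.185,10.566) -> (3.936,-4.528) [heading=131, move]
FD 16: (3.936,-4.528) -> (-6.561,7.547) [heading=131, move]
FD 8: (-6.561,7.547) -> (-11.809,13.585) [heading=131, move]
PU: pen up
FD 18: (-11.809,13.585) -> (-23.618,27.17) [heading=131, move]
FD 3: (-23.618,27.17) -> (-25.586,29.434) [heading=131, move]
Final: pos=(-25.586,29.434), heading=131, 0 segment(s) drawn
Segments drawn: 0

Answer: 0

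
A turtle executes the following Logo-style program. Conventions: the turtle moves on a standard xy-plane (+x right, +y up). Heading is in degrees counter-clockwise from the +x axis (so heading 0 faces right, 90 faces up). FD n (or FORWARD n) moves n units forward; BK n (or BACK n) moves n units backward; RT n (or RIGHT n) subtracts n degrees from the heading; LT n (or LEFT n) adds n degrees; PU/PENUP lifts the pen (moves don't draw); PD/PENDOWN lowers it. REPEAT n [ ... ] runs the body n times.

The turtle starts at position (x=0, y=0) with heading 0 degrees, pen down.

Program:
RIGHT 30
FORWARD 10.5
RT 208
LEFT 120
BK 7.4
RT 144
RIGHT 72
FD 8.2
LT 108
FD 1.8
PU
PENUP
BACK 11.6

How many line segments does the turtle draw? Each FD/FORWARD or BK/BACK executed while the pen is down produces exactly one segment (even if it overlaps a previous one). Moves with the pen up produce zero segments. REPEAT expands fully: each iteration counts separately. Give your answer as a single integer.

Executing turtle program step by step:
Start: pos=(0,0), heading=0, pen down
RT 30: heading 0 -> 330
FD 10.5: (0,0) -> (9.093,-5.25) [heading=330, draw]
RT 208: heading 330 -> 122
LT 120: heading 122 -> 242
BK 7.4: (9.093,-5.25) -> (12.567,1.284) [heading=242, draw]
RT 144: heading 242 -> 98
RT 72: heading 98 -> 26
FD 8.2: (12.567,1.284) -> (19.937,4.878) [heading=26, draw]
LT 108: heading 26 -> 134
FD 1.8: (19.937,4.878) -> (18.687,6.173) [heading=134, draw]
PU: pen up
PU: pen up
BK 11.6: (18.687,6.173) -> (26.745,-2.171) [heading=134, move]
Final: pos=(26.745,-2.171), heading=134, 4 segment(s) drawn
Segments drawn: 4

Answer: 4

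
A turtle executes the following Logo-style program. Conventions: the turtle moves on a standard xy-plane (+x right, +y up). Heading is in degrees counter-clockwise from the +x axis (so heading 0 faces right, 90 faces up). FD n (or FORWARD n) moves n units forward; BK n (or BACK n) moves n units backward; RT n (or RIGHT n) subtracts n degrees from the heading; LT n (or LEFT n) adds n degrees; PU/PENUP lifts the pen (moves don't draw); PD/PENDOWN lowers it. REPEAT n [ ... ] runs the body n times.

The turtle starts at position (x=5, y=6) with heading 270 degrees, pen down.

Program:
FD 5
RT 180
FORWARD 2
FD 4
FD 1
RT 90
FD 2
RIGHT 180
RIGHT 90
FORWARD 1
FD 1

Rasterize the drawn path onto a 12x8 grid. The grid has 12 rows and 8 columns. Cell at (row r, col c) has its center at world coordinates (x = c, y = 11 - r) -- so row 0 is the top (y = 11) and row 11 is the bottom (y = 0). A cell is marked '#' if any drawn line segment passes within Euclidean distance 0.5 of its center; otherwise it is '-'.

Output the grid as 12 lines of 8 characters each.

Answer: --------
-------#
-------#
-----###
-----#--
-----#--
-----#--
-----#--
-----#--
-----#--
-----#--
--------

Derivation:
Segment 0: (5,6) -> (5,1)
Segment 1: (5,1) -> (5,3)
Segment 2: (5,3) -> (5,7)
Segment 3: (5,7) -> (5,8)
Segment 4: (5,8) -> (7,8)
Segment 5: (7,8) -> (7,9)
Segment 6: (7,9) -> (7,10)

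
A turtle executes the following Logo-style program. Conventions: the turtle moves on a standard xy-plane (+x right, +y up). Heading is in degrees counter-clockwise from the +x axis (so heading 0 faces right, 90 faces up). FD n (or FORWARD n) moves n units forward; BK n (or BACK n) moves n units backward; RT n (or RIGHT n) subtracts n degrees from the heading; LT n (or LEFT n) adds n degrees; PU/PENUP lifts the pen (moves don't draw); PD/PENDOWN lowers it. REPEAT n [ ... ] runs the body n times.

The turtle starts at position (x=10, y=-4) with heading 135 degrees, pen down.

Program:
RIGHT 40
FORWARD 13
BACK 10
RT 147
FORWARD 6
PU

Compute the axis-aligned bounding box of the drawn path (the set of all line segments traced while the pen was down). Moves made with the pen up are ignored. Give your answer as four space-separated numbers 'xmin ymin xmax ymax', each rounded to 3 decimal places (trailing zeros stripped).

Executing turtle program step by step:
Start: pos=(10,-4), heading=135, pen down
RT 40: heading 135 -> 95
FD 13: (10,-4) -> (8.867,8.951) [heading=95, draw]
BK 10: (8.867,8.951) -> (9.739,-1.011) [heading=95, draw]
RT 147: heading 95 -> 308
FD 6: (9.739,-1.011) -> (13.433,-5.739) [heading=308, draw]
PU: pen up
Final: pos=(13.433,-5.739), heading=308, 3 segment(s) drawn

Segment endpoints: x in {8.867, 9.739, 10, 13.433}, y in {-5.739, -4, -1.011, 8.951}
xmin=8.867, ymin=-5.739, xmax=13.433, ymax=8.951

Answer: 8.867 -5.739 13.433 8.951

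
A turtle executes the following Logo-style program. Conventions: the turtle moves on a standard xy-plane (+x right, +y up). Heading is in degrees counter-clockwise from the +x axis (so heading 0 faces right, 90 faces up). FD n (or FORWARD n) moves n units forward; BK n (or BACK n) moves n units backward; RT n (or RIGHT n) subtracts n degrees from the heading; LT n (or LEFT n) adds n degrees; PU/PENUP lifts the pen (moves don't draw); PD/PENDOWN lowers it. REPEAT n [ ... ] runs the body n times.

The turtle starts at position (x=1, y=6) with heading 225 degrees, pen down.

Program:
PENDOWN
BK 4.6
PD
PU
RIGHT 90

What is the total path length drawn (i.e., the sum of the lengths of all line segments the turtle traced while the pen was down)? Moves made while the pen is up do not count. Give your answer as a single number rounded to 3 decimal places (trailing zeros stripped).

Answer: 4.6

Derivation:
Executing turtle program step by step:
Start: pos=(1,6), heading=225, pen down
PD: pen down
BK 4.6: (1,6) -> (4.253,9.253) [heading=225, draw]
PD: pen down
PU: pen up
RT 90: heading 225 -> 135
Final: pos=(4.253,9.253), heading=135, 1 segment(s) drawn

Segment lengths:
  seg 1: (1,6) -> (4.253,9.253), length = 4.6
Total = 4.6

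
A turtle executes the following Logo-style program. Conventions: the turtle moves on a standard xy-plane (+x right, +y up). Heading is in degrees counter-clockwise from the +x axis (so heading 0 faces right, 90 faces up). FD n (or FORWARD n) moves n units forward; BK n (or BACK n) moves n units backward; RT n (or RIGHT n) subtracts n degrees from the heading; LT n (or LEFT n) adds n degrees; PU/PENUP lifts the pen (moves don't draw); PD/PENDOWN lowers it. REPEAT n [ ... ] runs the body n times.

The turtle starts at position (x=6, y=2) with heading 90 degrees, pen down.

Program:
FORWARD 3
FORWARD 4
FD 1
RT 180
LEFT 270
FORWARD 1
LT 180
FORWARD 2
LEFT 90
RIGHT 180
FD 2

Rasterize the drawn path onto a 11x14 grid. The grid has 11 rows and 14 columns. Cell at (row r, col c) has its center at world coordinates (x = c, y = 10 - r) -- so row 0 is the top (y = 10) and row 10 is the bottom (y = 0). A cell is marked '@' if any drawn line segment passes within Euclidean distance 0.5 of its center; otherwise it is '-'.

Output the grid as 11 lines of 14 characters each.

Answer: -----@@@------
------@@------
------@@------
------@-------
------@-------
------@-------
------@-------
------@-------
------@-------
--------------
--------------

Derivation:
Segment 0: (6,2) -> (6,5)
Segment 1: (6,5) -> (6,9)
Segment 2: (6,9) -> (6,10)
Segment 3: (6,10) -> (5,10)
Segment 4: (5,10) -> (7,10)
Segment 5: (7,10) -> (7,8)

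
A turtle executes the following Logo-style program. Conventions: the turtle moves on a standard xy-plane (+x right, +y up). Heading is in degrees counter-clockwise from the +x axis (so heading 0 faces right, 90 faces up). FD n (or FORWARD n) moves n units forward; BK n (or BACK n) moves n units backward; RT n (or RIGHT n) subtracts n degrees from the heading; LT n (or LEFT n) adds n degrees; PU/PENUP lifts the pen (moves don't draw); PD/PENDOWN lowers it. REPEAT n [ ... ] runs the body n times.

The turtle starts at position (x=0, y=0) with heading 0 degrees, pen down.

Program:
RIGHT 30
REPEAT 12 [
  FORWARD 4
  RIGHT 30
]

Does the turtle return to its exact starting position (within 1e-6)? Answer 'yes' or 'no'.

Answer: yes

Derivation:
Executing turtle program step by step:
Start: pos=(0,0), heading=0, pen down
RT 30: heading 0 -> 330
REPEAT 12 [
  -- iteration 1/12 --
  FD 4: (0,0) -> (3.464,-2) [heading=330, draw]
  RT 30: heading 330 -> 300
  -- iteration 2/12 --
  FD 4: (3.464,-2) -> (5.464,-5.464) [heading=300, draw]
  RT 30: heading 300 -> 270
  -- iteration 3/12 --
  FD 4: (5.464,-5.464) -> (5.464,-9.464) [heading=270, draw]
  RT 30: heading 270 -> 240
  -- iteration 4/12 --
  FD 4: (5.464,-9.464) -> (3.464,-12.928) [heading=240, draw]
  RT 30: heading 240 -> 210
  -- iteration 5/12 --
  FD 4: (3.464,-12.928) -> (0,-14.928) [heading=210, draw]
  RT 30: heading 210 -> 180
  -- iteration 6/12 --
  FD 4: (0,-14.928) -> (-4,-14.928) [heading=180, draw]
  RT 30: heading 180 -> 150
  -- iteration 7/12 --
  FD 4: (-4,-14.928) -> (-7.464,-12.928) [heading=150, draw]
  RT 30: heading 150 -> 120
  -- iteration 8/12 --
  FD 4: (-7.464,-12.928) -> (-9.464,-9.464) [heading=120, draw]
  RT 30: heading 120 -> 90
  -- iteration 9/12 --
  FD 4: (-9.464,-9.464) -> (-9.464,-5.464) [heading=90, draw]
  RT 30: heading 90 -> 60
  -- iteration 10/12 --
  FD 4: (-9.464,-5.464) -> (-7.464,-2) [heading=60, draw]
  RT 30: heading 60 -> 30
  -- iteration 11/12 --
  FD 4: (-7.464,-2) -> (-4,0) [heading=30, draw]
  RT 30: heading 30 -> 0
  -- iteration 12/12 --
  FD 4: (-4,0) -> (0,0) [heading=0, draw]
  RT 30: heading 0 -> 330
]
Final: pos=(0,0), heading=330, 12 segment(s) drawn

Start position: (0, 0)
Final position: (0, 0)
Distance = 0; < 1e-6 -> CLOSED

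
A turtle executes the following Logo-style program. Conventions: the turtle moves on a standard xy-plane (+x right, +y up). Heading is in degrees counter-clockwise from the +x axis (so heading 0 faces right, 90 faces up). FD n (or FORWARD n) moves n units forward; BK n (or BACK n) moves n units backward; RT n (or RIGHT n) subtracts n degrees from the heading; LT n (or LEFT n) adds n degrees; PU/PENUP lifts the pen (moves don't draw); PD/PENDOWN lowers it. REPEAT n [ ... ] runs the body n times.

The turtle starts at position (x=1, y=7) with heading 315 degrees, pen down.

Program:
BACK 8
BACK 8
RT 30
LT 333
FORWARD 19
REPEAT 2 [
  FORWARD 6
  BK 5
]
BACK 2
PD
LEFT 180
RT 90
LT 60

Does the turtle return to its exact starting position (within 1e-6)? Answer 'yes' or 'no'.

Answer: no

Derivation:
Executing turtle program step by step:
Start: pos=(1,7), heading=315, pen down
BK 8: (1,7) -> (-4.657,12.657) [heading=315, draw]
BK 8: (-4.657,12.657) -> (-10.314,18.314) [heading=315, draw]
RT 30: heading 315 -> 285
LT 333: heading 285 -> 258
FD 19: (-10.314,18.314) -> (-14.264,-0.271) [heading=258, draw]
REPEAT 2 [
  -- iteration 1/2 --
  FD 6: (-14.264,-0.271) -> (-15.512,-6.14) [heading=258, draw]
  BK 5: (-15.512,-6.14) -> (-14.472,-1.249) [heading=258, draw]
  -- iteration 2/2 --
  FD 6: (-14.472,-1.249) -> (-15.719,-7.118) [heading=258, draw]
  BK 5: (-15.719,-7.118) -> (-14.68,-2.227) [heading=258, draw]
]
BK 2: (-14.68,-2.227) -> (-14.264,-0.271) [heading=258, draw]
PD: pen down
LT 180: heading 258 -> 78
RT 90: heading 78 -> 348
LT 60: heading 348 -> 48
Final: pos=(-14.264,-0.271), heading=48, 8 segment(s) drawn

Start position: (1, 7)
Final position: (-14.264, -0.271)
Distance = 16.907; >= 1e-6 -> NOT closed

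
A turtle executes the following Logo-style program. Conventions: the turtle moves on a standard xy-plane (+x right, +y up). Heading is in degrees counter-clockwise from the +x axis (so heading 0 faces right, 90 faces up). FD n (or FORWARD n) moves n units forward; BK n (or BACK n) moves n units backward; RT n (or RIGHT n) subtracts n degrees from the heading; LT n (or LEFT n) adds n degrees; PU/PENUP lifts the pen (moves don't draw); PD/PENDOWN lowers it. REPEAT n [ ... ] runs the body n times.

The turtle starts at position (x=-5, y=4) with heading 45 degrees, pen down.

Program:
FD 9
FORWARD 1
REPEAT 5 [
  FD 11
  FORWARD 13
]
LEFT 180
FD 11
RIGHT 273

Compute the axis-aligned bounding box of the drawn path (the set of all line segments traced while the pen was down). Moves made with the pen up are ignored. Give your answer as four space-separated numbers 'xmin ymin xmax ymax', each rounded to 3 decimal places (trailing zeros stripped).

Answer: -5 4 86.924 95.924

Derivation:
Executing turtle program step by step:
Start: pos=(-5,4), heading=45, pen down
FD 9: (-5,4) -> (1.364,10.364) [heading=45, draw]
FD 1: (1.364,10.364) -> (2.071,11.071) [heading=45, draw]
REPEAT 5 [
  -- iteration 1/5 --
  FD 11: (2.071,11.071) -> (9.849,18.849) [heading=45, draw]
  FD 13: (9.849,18.849) -> (19.042,28.042) [heading=45, draw]
  -- iteration 2/5 --
  FD 11: (19.042,28.042) -> (26.82,35.82) [heading=45, draw]
  FD 13: (26.82,35.82) -> (36.012,45.012) [heading=45, draw]
  -- iteration 3/5 --
  FD 11: (36.012,45.012) -> (43.79,52.79) [heading=45, draw]
  FD 13: (43.79,52.79) -> (52.983,61.983) [heading=45, draw]
  -- iteration 4/5 --
  FD 11: (52.983,61.983) -> (60.761,69.761) [heading=45, draw]
  FD 13: (60.761,69.761) -> (69.953,78.953) [heading=45, draw]
  -- iteration 5/5 --
  FD 11: (69.953,78.953) -> (77.731,86.731) [heading=45, draw]
  FD 13: (77.731,86.731) -> (86.924,95.924) [heading=45, draw]
]
LT 180: heading 45 -> 225
FD 11: (86.924,95.924) -> (79.146,88.146) [heading=225, draw]
RT 273: heading 225 -> 312
Final: pos=(79.146,88.146), heading=312, 13 segment(s) drawn

Segment endpoints: x in {-5, 1.364, 2.071, 9.849, 19.042, 26.82, 36.012, 43.79, 52.983, 60.761, 69.953, 77.731, 79.146, 86.924}, y in {4, 10.364, 11.071, 18.849, 28.042, 35.82, 45.012, 52.79, 61.983, 69.761, 78.953, 86.731, 88.146, 95.924}
xmin=-5, ymin=4, xmax=86.924, ymax=95.924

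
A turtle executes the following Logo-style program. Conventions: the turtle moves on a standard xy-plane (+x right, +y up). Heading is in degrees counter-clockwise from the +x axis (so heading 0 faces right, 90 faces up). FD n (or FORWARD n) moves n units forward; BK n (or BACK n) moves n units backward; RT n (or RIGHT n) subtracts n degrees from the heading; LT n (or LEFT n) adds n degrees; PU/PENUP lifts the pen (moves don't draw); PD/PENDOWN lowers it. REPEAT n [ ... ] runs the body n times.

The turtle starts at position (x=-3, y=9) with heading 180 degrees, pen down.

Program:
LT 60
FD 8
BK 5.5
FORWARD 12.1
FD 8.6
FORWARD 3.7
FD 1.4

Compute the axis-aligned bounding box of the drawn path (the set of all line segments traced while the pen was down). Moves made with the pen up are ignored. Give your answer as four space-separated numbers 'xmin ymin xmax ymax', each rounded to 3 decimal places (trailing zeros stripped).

Executing turtle program step by step:
Start: pos=(-3,9), heading=180, pen down
LT 60: heading 180 -> 240
FD 8: (-3,9) -> (-7,2.072) [heading=240, draw]
BK 5.5: (-7,2.072) -> (-4.25,6.835) [heading=240, draw]
FD 12.1: (-4.25,6.835) -> (-10.3,-3.644) [heading=240, draw]
FD 8.6: (-10.3,-3.644) -> (-14.6,-11.092) [heading=240, draw]
FD 3.7: (-14.6,-11.092) -> (-16.45,-14.296) [heading=240, draw]
FD 1.4: (-16.45,-14.296) -> (-17.15,-15.509) [heading=240, draw]
Final: pos=(-17.15,-15.509), heading=240, 6 segment(s) drawn

Segment endpoints: x in {-17.15, -16.45, -14.6, -10.3, -7, -4.25, -3}, y in {-15.509, -14.296, -11.092, -3.644, 2.072, 6.835, 9}
xmin=-17.15, ymin=-15.509, xmax=-3, ymax=9

Answer: -17.15 -15.509 -3 9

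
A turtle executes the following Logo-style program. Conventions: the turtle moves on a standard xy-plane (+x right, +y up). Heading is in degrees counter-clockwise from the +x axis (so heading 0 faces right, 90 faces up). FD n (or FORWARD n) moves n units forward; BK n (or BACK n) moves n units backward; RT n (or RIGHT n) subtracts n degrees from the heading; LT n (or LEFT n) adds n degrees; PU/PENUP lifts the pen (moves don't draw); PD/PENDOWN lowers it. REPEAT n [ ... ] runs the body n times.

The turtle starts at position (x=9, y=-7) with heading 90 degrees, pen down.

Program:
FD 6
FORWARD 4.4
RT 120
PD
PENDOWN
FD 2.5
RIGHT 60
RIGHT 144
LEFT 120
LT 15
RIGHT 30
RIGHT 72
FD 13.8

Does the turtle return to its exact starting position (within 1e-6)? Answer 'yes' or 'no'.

Executing turtle program step by step:
Start: pos=(9,-7), heading=90, pen down
FD 6: (9,-7) -> (9,-1) [heading=90, draw]
FD 4.4: (9,-1) -> (9,3.4) [heading=90, draw]
RT 120: heading 90 -> 330
PD: pen down
PD: pen down
FD 2.5: (9,3.4) -> (11.165,2.15) [heading=330, draw]
RT 60: heading 330 -> 270
RT 144: heading 270 -> 126
LT 120: heading 126 -> 246
LT 15: heading 246 -> 261
RT 30: heading 261 -> 231
RT 72: heading 231 -> 159
FD 13.8: (11.165,2.15) -> (-1.718,7.095) [heading=159, draw]
Final: pos=(-1.718,7.095), heading=159, 4 segment(s) drawn

Start position: (9, -7)
Final position: (-1.718, 7.095)
Distance = 17.708; >= 1e-6 -> NOT closed

Answer: no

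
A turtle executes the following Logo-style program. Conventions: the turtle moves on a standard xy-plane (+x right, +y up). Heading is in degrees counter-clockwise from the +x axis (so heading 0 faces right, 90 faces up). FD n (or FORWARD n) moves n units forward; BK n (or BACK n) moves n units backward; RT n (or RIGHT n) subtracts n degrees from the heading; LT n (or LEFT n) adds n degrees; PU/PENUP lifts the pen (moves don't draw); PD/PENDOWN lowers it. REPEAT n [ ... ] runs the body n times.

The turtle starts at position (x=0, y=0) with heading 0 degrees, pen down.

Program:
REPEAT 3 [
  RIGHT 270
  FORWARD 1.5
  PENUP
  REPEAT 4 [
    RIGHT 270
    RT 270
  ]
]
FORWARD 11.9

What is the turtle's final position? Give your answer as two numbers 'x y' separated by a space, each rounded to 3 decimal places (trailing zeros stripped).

Answer: -1.5 -11.9

Derivation:
Executing turtle program step by step:
Start: pos=(0,0), heading=0, pen down
REPEAT 3 [
  -- iteration 1/3 --
  RT 270: heading 0 -> 90
  FD 1.5: (0,0) -> (0,1.5) [heading=90, draw]
  PU: pen up
  REPEAT 4 [
    -- iteration 1/4 --
    RT 270: heading 90 -> 180
    RT 270: heading 180 -> 270
    -- iteration 2/4 --
    RT 270: heading 270 -> 0
    RT 270: heading 0 -> 90
    -- iteration 3/4 --
    RT 270: heading 90 -> 180
    RT 270: heading 180 -> 270
    -- iteration 4/4 --
    RT 270: heading 270 -> 0
    RT 270: heading 0 -> 90
  ]
  -- iteration 2/3 --
  RT 270: heading 90 -> 180
  FD 1.5: (0,1.5) -> (-1.5,1.5) [heading=180, move]
  PU: pen up
  REPEAT 4 [
    -- iteration 1/4 --
    RT 270: heading 180 -> 270
    RT 270: heading 270 -> 0
    -- iteration 2/4 --
    RT 270: heading 0 -> 90
    RT 270: heading 90 -> 180
    -- iteration 3/4 --
    RT 270: heading 180 -> 270
    RT 270: heading 270 -> 0
    -- iteration 4/4 --
    RT 270: heading 0 -> 90
    RT 270: heading 90 -> 180
  ]
  -- iteration 3/3 --
  RT 270: heading 180 -> 270
  FD 1.5: (-1.5,1.5) -> (-1.5,0) [heading=270, move]
  PU: pen up
  REPEAT 4 [
    -- iteration 1/4 --
    RT 270: heading 270 -> 0
    RT 270: heading 0 -> 90
    -- iteration 2/4 --
    RT 270: heading 90 -> 180
    RT 270: heading 180 -> 270
    -- iteration 3/4 --
    RT 270: heading 270 -> 0
    RT 270: heading 0 -> 90
    -- iteration 4/4 --
    RT 270: heading 90 -> 180
    RT 270: heading 180 -> 270
  ]
]
FD 11.9: (-1.5,0) -> (-1.5,-11.9) [heading=270, move]
Final: pos=(-1.5,-11.9), heading=270, 1 segment(s) drawn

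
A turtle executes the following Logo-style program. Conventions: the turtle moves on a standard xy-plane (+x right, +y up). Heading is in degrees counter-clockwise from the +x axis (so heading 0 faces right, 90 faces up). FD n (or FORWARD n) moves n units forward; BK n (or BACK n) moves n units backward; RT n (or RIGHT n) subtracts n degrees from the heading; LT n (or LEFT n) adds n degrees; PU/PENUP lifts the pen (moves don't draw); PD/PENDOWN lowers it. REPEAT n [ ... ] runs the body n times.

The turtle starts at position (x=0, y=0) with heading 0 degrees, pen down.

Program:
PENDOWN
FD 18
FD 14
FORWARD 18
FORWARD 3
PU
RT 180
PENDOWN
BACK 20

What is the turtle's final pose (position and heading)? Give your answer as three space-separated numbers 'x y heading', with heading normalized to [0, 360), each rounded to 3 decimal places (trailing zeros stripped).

Executing turtle program step by step:
Start: pos=(0,0), heading=0, pen down
PD: pen down
FD 18: (0,0) -> (18,0) [heading=0, draw]
FD 14: (18,0) -> (32,0) [heading=0, draw]
FD 18: (32,0) -> (50,0) [heading=0, draw]
FD 3: (50,0) -> (53,0) [heading=0, draw]
PU: pen up
RT 180: heading 0 -> 180
PD: pen down
BK 20: (53,0) -> (73,0) [heading=180, draw]
Final: pos=(73,0), heading=180, 5 segment(s) drawn

Answer: 73 0 180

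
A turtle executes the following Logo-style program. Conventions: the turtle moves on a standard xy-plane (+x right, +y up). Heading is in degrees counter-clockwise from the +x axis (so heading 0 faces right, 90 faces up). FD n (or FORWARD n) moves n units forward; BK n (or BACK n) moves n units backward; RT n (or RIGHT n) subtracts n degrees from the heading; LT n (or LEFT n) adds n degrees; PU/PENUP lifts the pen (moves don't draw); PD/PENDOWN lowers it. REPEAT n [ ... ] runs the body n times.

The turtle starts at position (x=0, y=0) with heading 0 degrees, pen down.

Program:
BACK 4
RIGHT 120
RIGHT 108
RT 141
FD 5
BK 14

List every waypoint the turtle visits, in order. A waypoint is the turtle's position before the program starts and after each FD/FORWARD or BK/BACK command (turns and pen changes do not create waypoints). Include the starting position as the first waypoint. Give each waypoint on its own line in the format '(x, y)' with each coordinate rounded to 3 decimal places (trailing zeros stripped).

Executing turtle program step by step:
Start: pos=(0,0), heading=0, pen down
BK 4: (0,0) -> (-4,0) [heading=0, draw]
RT 120: heading 0 -> 240
RT 108: heading 240 -> 132
RT 141: heading 132 -> 351
FD 5: (-4,0) -> (0.938,-0.782) [heading=351, draw]
BK 14: (0.938,-0.782) -> (-12.889,1.408) [heading=351, draw]
Final: pos=(-12.889,1.408), heading=351, 3 segment(s) drawn
Waypoints (4 total):
(0, 0)
(-4, 0)
(0.938, -0.782)
(-12.889, 1.408)

Answer: (0, 0)
(-4, 0)
(0.938, -0.782)
(-12.889, 1.408)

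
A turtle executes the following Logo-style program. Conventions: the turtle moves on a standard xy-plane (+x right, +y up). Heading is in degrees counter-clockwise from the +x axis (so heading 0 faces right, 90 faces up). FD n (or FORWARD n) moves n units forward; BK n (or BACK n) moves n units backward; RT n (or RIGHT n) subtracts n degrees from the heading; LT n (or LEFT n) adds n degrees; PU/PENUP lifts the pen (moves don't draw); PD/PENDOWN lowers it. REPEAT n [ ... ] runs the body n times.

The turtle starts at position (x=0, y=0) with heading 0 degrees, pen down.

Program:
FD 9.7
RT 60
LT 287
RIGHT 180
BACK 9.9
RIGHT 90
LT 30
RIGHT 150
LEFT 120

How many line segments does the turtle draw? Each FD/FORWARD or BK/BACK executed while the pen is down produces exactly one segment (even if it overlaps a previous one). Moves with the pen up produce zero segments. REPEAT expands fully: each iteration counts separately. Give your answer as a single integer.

Answer: 2

Derivation:
Executing turtle program step by step:
Start: pos=(0,0), heading=0, pen down
FD 9.7: (0,0) -> (9.7,0) [heading=0, draw]
RT 60: heading 0 -> 300
LT 287: heading 300 -> 227
RT 180: heading 227 -> 47
BK 9.9: (9.7,0) -> (2.948,-7.24) [heading=47, draw]
RT 90: heading 47 -> 317
LT 30: heading 317 -> 347
RT 150: heading 347 -> 197
LT 120: heading 197 -> 317
Final: pos=(2.948,-7.24), heading=317, 2 segment(s) drawn
Segments drawn: 2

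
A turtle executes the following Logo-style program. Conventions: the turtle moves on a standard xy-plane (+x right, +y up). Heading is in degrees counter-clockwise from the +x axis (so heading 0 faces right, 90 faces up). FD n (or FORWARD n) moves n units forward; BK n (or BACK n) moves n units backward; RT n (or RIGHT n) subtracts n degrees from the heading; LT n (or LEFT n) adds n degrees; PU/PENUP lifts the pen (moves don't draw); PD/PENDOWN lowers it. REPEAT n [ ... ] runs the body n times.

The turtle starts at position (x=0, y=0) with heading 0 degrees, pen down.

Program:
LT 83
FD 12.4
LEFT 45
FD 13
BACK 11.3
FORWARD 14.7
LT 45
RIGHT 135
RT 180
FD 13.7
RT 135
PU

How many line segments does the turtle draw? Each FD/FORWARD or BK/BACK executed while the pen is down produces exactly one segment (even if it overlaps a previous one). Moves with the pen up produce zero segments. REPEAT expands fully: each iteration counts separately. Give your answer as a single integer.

Executing turtle program step by step:
Start: pos=(0,0), heading=0, pen down
LT 83: heading 0 -> 83
FD 12.4: (0,0) -> (1.511,12.308) [heading=83, draw]
LT 45: heading 83 -> 128
FD 13: (1.511,12.308) -> (-6.492,22.552) [heading=128, draw]
BK 11.3: (-6.492,22.552) -> (0.465,13.647) [heading=128, draw]
FD 14.7: (0.465,13.647) -> (-8.586,25.231) [heading=128, draw]
LT 45: heading 128 -> 173
RT 135: heading 173 -> 38
RT 180: heading 38 -> 218
FD 13.7: (-8.586,25.231) -> (-19.381,16.796) [heading=218, draw]
RT 135: heading 218 -> 83
PU: pen up
Final: pos=(-19.381,16.796), heading=83, 5 segment(s) drawn
Segments drawn: 5

Answer: 5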